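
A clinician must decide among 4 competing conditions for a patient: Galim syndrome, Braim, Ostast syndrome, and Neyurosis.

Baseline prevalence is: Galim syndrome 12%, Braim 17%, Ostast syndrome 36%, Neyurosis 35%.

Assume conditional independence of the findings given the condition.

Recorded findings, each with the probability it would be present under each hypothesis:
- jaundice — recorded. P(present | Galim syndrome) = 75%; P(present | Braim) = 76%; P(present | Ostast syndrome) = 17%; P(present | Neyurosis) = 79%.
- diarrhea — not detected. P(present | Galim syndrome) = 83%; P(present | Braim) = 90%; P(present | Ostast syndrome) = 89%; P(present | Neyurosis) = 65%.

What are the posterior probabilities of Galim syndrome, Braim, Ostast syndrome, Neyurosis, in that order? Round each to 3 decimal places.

By Bayes' rule with conditional independence, the unnormalized weight for each hypothesis is prior × ∏ likelihoods (using 1 − P(present | H) for each absent finding):
  Galim syndrome: 0.12 × 0.75 × (1 − 0.83) = 0.0153
  Braim: 0.17 × 0.76 × (1 − 0.90) = 0.01292
  Ostast syndrome: 0.36 × 0.17 × (1 − 0.89) = 0.006732
  Neyurosis: 0.35 × 0.79 × (1 − 0.65) = 0.096775
The unnormalized weights sum to 0.13173.
P(Galim syndrome | evidence) = 0.0153 / 0.13173 ≈ 0.116
P(Braim | evidence) = 0.01292 / 0.13173 ≈ 0.098
P(Ostast syndrome | evidence) = 0.006732 / 0.13173 ≈ 0.051
P(Neyurosis | evidence) = 0.096775 / 0.13173 ≈ 0.735

0.116, 0.098, 0.051, 0.735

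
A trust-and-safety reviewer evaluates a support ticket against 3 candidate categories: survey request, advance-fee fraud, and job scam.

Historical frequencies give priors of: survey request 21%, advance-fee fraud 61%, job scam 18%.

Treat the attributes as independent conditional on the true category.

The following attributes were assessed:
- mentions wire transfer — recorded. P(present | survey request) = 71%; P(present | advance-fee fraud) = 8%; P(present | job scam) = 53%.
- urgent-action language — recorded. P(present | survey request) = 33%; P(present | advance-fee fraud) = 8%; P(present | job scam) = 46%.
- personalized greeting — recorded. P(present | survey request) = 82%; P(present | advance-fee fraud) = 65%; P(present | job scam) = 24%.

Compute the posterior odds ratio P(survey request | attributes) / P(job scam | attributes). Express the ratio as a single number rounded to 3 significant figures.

Unnormalized posterior weight (prior times the attribute likelihoods) for each of the two hypotheses:
  survey request: 0.21 × 0.71 × 0.33 × 0.82 = 0.040346
  job scam: 0.18 × 0.53 × 0.46 × 0.24 = 0.010532
Posterior odds = 0.040346 / 0.010532 ≈ 3.83.

3.83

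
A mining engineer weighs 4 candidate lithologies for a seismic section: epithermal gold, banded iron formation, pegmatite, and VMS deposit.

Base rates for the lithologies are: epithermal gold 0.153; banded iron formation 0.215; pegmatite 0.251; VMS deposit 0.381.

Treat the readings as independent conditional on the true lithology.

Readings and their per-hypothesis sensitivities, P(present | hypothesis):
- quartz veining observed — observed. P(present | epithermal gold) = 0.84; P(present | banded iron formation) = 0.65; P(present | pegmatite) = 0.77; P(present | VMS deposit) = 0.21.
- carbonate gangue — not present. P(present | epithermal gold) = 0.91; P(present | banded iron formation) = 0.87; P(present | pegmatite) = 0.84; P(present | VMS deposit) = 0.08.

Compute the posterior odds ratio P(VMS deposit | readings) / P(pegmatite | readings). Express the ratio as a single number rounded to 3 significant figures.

2.38

Unnormalized posterior weight (prior times the reading likelihoods) for each of the two hypotheses (using 1 − P(present | H) for each absent reading):
  VMS deposit: 0.381 × 0.21 × (1 − 0.08) = 0.073609
  pegmatite: 0.251 × 0.77 × (1 − 0.84) = 0.030923
Odds(VMS deposit : pegmatite) = 0.073609 / 0.030923 ≈ 2.38.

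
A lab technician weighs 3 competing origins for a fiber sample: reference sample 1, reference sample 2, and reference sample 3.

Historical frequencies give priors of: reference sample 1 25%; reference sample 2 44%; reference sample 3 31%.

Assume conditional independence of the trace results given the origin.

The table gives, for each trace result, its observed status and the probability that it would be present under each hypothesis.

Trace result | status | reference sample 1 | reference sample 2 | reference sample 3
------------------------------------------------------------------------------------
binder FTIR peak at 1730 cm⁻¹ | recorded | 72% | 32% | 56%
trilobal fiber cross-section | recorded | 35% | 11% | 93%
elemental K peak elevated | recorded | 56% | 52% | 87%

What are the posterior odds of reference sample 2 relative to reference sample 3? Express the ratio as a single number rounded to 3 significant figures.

0.0573

Unnormalized posterior weight (prior times the trace result likelihoods) for each of the two hypotheses:
  reference sample 2: 0.44 × 0.32 × 0.11 × 0.52 = 0.0080538
  reference sample 3: 0.31 × 0.56 × 0.93 × 0.87 = 0.14046
Odds(reference sample 2 : reference sample 3) = 0.0080538 / 0.14046 ≈ 0.0573.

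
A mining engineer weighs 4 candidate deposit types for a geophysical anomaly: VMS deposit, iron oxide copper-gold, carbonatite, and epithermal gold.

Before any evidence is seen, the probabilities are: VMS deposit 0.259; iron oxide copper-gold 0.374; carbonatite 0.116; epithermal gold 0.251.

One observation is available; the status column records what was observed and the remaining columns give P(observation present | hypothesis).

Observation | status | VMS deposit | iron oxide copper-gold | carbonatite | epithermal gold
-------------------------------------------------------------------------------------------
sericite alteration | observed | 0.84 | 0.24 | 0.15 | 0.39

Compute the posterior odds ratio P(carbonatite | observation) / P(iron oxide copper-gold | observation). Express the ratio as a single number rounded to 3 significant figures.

Unnormalized posterior weight (prior times the observation likelihood) for each of the two hypotheses:
  carbonatite: 0.116 × 0.15 = 0.0174
  iron oxide copper-gold: 0.374 × 0.24 = 0.08976
Odds(carbonatite : iron oxide copper-gold) = 0.0174 / 0.08976 ≈ 0.194.

0.194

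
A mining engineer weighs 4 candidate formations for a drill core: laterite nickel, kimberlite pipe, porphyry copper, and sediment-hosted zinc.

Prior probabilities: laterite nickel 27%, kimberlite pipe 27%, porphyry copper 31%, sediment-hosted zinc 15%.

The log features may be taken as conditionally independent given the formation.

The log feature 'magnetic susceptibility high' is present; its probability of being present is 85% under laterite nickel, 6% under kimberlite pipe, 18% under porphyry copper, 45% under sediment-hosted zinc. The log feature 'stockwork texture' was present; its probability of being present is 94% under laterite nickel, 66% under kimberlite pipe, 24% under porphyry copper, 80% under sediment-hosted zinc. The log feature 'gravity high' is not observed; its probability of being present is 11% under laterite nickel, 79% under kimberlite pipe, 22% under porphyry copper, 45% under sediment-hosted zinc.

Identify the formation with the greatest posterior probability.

laterite nickel

For each hypothesis, the unnormalized posterior weight is prior × product of the log feature likelihoods (using 1 − P(present | H) for each absent log feature):
  laterite nickel: 0.27 × 0.85 × 0.94 × (1 − 0.11) = 0.192
  kimberlite pipe: 0.27 × 0.06 × 0.66 × (1 − 0.79) = 0.0022453
  porphyry copper: 0.31 × 0.18 × 0.24 × (1 − 0.22) = 0.010446
  sediment-hosted zinc: 0.15 × 0.45 × 0.80 × (1 − 0.45) = 0.0297
The unnormalized weights sum to 0.23439.
P(laterite nickel | evidence) ≈ 0.192 / 0.23439 ≈ 0.819
P(kimberlite pipe | evidence) ≈ 0.0022453 / 0.23439 ≈ 0.010
P(porphyry copper | evidence) ≈ 0.010446 / 0.23439 ≈ 0.045
P(sediment-hosted zinc | evidence) ≈ 0.0297 / 0.23439 ≈ 0.127
The largest is 0.819, so laterite nickel is most probable.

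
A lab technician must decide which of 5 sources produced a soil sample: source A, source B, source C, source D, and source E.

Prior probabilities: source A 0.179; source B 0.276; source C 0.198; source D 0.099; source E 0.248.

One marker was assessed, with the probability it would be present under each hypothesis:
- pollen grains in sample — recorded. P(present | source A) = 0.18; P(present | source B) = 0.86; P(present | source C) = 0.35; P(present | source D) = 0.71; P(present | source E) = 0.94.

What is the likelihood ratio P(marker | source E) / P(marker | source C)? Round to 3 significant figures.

2.69

Likelihood of this marker under each hypothesis:
  source E: 0.94
  source C: 0.35
Bayes factor = 0.94 / 0.35 ≈ 2.69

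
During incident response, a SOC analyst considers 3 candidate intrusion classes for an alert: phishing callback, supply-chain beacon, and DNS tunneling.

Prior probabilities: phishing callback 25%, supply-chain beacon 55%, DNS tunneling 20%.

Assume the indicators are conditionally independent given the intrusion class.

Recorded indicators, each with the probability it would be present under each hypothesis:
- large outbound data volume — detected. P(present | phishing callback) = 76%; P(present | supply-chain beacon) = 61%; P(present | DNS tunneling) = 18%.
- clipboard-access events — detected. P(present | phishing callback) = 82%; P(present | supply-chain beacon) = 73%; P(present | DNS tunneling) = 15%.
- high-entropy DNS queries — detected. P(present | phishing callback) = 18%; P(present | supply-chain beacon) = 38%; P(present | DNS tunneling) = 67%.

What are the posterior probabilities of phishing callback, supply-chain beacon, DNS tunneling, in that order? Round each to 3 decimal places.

0.225, 0.746, 0.029

For each hypothesis, the unnormalized posterior weight is prior × product of the indicator likelihoods:
  phishing callback: 0.25 × 0.76 × 0.82 × 0.18 = 0.028044
  supply-chain beacon: 0.55 × 0.61 × 0.73 × 0.38 = 0.093068
  DNS tunneling: 0.20 × 0.18 × 0.15 × 0.67 = 0.003618
Normalizing constant Z = 0.028044 + 0.093068 + 0.003618 = 0.12473.
P(phishing callback | evidence) = 0.028044 / 0.12473 ≈ 0.225
P(supply-chain beacon | evidence) = 0.093068 / 0.12473 ≈ 0.746
P(DNS tunneling | evidence) = 0.003618 / 0.12473 ≈ 0.029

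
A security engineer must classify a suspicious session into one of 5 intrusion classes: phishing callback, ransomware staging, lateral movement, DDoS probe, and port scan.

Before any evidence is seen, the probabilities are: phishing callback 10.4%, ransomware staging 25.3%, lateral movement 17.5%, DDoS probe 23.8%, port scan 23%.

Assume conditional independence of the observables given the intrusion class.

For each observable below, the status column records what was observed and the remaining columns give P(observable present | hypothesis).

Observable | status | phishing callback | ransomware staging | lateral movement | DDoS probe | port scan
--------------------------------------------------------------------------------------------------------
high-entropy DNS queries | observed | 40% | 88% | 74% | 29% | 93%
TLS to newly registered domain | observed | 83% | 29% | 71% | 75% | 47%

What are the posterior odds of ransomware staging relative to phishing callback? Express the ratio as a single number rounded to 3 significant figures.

The normalizing constant cancels in an odds ratio, so compute prior × likelihood for the two hypotheses only:
  ransomware staging: 0.253 × 0.88 × 0.29 = 0.064566
  phishing callback: 0.104 × 0.40 × 0.83 = 0.034528
Posterior odds = 0.064566 / 0.034528 ≈ 1.87.

1.87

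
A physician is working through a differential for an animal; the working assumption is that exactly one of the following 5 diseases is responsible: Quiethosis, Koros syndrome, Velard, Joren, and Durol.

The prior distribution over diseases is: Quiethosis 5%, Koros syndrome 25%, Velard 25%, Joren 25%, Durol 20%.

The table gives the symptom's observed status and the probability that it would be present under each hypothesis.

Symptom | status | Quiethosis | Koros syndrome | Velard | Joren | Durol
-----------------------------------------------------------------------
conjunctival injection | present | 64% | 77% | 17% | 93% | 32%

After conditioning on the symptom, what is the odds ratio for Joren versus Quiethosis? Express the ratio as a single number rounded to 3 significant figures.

Posterior odds equal prior odds times the likelihood ratio; only the two competing hypotheses matter.
  Joren: 0.25 × 0.93 = 0.2325
  Quiethosis: 0.05 × 0.64 = 0.032
Posterior odds = 0.2325 / 0.032 ≈ 7.27.

7.27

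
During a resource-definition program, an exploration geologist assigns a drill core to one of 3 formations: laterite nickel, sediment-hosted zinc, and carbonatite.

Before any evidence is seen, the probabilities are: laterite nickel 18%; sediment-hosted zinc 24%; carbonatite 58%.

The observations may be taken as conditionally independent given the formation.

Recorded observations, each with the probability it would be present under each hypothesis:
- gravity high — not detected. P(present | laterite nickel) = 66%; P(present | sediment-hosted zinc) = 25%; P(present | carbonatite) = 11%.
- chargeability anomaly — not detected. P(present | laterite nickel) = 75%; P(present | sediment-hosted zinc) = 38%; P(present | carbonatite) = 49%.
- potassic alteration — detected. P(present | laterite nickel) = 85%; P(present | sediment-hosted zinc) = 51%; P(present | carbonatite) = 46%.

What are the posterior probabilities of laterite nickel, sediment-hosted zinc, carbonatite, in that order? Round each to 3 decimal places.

0.068, 0.298, 0.634

By Bayes' rule with conditional independence, the unnormalized weight for each hypothesis is prior × ∏ likelihoods (using 1 − P(present | H) for each absent observation):
  laterite nickel: 0.18 × (1 − 0.66) × (1 − 0.75) × 0.85 = 0.013005
  sediment-hosted zinc: 0.24 × (1 − 0.25) × (1 − 0.38) × 0.51 = 0.056916
  carbonatite: 0.58 × (1 − 0.11) × (1 − 0.49) × 0.46 = 0.1211
Normalizing constant Z = 0.013005 + 0.056916 + 0.1211 = 0.19102.
P(laterite nickel | evidence) = 0.013005 / 0.19102 ≈ 0.068
P(sediment-hosted zinc | evidence) = 0.056916 / 0.19102 ≈ 0.298
P(carbonatite | evidence) = 0.1211 / 0.19102 ≈ 0.634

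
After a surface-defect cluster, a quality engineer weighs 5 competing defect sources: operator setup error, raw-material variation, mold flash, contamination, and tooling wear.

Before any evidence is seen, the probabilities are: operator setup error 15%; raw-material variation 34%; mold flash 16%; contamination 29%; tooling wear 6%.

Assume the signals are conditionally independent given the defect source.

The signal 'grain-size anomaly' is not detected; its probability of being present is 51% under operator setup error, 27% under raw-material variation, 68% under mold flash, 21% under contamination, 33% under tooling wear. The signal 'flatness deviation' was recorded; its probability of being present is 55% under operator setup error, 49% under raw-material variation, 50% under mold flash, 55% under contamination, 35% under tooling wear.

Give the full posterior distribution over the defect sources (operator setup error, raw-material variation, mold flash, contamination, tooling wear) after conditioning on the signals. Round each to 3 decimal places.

0.123, 0.371, 0.078, 0.384, 0.043

Multiply each prior by the joint likelihood of the signal pattern (using 1 − P(present | H) for each absent signal):
  operator setup error: 0.15 × (1 − 0.51) × 0.55 = 0.040425
  raw-material variation: 0.34 × (1 − 0.27) × 0.49 = 0.12162
  mold flash: 0.16 × (1 − 0.68) × 0.50 = 0.0256
  contamination: 0.29 × (1 − 0.21) × 0.55 = 0.12601
  tooling wear: 0.06 × (1 − 0.33) × 0.35 = 0.01407
The unnormalized weights sum to 0.32772.
P(operator setup error | evidence) = 0.040425 / 0.32772 ≈ 0.123
P(raw-material variation | evidence) = 0.12162 / 0.32772 ≈ 0.371
P(mold flash | evidence) = 0.0256 / 0.32772 ≈ 0.078
P(contamination | evidence) = 0.12601 / 0.32772 ≈ 0.384
P(tooling wear | evidence) = 0.01407 / 0.32772 ≈ 0.043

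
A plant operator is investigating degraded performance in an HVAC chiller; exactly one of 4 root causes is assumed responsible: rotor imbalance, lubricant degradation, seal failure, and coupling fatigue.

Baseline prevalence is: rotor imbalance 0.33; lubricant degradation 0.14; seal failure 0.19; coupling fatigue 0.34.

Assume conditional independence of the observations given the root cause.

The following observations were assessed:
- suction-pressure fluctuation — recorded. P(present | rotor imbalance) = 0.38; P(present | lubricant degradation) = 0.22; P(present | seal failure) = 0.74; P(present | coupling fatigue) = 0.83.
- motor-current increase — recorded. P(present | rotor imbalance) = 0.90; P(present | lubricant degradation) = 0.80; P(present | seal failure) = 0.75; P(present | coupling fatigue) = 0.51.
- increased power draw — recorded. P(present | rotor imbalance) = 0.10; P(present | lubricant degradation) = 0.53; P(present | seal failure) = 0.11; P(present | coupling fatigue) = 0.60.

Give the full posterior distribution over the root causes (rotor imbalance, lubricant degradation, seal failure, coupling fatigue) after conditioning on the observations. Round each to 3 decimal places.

For each hypothesis, the unnormalized posterior weight is prior × product of the observation likelihoods:
  rotor imbalance: 0.33 × 0.38 × 0.90 × 0.10 = 0.011286
  lubricant degradation: 0.14 × 0.22 × 0.80 × 0.53 = 0.013059
  seal failure: 0.19 × 0.74 × 0.75 × 0.11 = 0.0116
  coupling fatigue: 0.34 × 0.83 × 0.51 × 0.60 = 0.086353
The unnormalized weights sum to 0.1223.
P(rotor imbalance | evidence) = 0.011286 / 0.1223 ≈ 0.092
P(lubricant degradation | evidence) = 0.013059 / 0.1223 ≈ 0.107
P(seal failure | evidence) = 0.0116 / 0.1223 ≈ 0.095
P(coupling fatigue | evidence) = 0.086353 / 0.1223 ≈ 0.706

0.092, 0.107, 0.095, 0.706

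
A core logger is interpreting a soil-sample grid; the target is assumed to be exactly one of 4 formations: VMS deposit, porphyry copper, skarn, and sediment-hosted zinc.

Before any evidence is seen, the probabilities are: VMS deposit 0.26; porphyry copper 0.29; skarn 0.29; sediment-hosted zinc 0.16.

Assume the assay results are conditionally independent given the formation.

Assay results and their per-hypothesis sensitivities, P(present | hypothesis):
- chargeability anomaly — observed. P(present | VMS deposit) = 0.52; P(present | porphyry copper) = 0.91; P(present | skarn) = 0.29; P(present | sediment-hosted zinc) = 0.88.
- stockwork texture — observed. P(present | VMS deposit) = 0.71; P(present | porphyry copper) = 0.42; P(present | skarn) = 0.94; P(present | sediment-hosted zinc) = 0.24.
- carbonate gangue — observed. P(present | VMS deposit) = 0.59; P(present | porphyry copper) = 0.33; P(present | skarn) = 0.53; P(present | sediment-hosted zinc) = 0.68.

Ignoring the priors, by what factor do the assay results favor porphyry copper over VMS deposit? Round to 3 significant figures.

Joint likelihood of the assay result pattern under each hypothesis:
  porphyry copper: 0.91 × 0.42 × 0.33 = 0.12613
  VMS deposit: 0.52 × 0.71 × 0.59 = 0.21783
Bayes factor = 0.12613 / 0.21783 ≈ 0.579

0.579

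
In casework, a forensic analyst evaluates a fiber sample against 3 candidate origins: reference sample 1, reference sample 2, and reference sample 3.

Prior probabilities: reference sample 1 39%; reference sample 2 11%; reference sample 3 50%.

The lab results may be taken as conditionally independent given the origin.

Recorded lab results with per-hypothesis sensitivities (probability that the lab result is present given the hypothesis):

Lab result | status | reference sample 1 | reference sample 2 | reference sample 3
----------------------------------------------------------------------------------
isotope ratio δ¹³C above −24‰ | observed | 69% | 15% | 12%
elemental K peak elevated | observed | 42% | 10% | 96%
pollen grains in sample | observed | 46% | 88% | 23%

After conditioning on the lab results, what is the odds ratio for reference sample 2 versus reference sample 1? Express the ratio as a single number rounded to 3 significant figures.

The normalizing constant cancels in an odds ratio, so compute prior × likelihood for the two hypotheses only:
  reference sample 2: 0.11 × 0.15 × 0.10 × 0.88 = 0.001452
  reference sample 1: 0.39 × 0.69 × 0.42 × 0.46 = 0.05199
Odds(reference sample 2 : reference sample 1) = 0.001452 / 0.05199 ≈ 0.0279.

0.0279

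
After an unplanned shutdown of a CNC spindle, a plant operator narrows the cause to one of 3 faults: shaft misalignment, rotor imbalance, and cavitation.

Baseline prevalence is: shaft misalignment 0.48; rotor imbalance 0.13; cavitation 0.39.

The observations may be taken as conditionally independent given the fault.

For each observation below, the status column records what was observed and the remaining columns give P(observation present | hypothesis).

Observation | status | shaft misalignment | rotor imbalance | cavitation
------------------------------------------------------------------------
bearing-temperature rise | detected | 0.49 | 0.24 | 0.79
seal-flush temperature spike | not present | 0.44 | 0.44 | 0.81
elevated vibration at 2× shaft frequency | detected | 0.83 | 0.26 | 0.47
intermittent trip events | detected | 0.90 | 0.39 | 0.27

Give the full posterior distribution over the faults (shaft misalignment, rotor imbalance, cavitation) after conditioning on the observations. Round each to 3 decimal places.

0.914, 0.016, 0.069

Multiply each prior by the joint likelihood of the evidence pattern (using 1 − P(present | H) for each absent observation):
  shaft misalignment: 0.48 × 0.49 × (1 − 0.44) × 0.83 × 0.90 = 0.098389
  rotor imbalance: 0.13 × 0.24 × (1 − 0.44) × 0.26 × 0.39 = 0.0017717
  cavitation: 0.39 × 0.79 × (1 − 0.81) × 0.47 × 0.27 = 0.0074286
The unnormalized weights sum to 0.10759.
P(shaft misalignment | evidence) = 0.098389 / 0.10759 ≈ 0.914
P(rotor imbalance | evidence) = 0.0017717 / 0.10759 ≈ 0.016
P(cavitation | evidence) = 0.0074286 / 0.10759 ≈ 0.069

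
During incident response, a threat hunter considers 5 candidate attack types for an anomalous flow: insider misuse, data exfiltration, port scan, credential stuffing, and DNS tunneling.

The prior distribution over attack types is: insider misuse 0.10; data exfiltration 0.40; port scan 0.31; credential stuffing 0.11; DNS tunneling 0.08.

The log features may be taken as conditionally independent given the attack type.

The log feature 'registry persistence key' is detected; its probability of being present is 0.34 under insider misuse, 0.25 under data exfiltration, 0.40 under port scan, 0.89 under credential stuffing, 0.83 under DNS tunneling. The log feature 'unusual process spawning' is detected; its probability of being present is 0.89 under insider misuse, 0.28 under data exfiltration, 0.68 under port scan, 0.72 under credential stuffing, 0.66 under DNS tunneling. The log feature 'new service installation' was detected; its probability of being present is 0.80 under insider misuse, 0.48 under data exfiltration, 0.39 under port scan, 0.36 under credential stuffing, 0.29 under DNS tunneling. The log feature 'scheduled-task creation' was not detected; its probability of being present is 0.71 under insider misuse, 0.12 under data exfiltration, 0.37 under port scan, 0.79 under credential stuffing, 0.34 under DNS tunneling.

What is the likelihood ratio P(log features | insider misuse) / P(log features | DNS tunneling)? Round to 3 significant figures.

The Bayes factor is the ratio of the joint likelihoods of the log feature pattern under the two hypotheses (using 1 − P(present | H) for each absent log feature).
  insider misuse: 0.34 × 0.89 × 0.80 × (1 − 0.71) = 0.070203
  DNS tunneling: 0.83 × 0.66 × 0.29 × (1 − 0.34) = 0.10485
Bayes factor = 0.070203 / 0.10485 ≈ 0.670

0.670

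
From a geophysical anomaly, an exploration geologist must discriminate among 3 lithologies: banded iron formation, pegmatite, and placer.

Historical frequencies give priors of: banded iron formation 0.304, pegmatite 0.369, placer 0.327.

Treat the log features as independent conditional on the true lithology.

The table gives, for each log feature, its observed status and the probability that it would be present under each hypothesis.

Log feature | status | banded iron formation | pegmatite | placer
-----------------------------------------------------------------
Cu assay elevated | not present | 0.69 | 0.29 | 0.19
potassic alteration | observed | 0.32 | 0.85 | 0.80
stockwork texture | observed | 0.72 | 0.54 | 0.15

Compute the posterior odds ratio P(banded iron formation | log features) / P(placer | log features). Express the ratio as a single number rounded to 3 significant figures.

0.683

Unnormalized posterior weight (prior times the log feature likelihoods) for each of the two hypotheses (using 1 − P(present | H) for each absent log feature):
  banded iron formation: 0.304 × (1 − 0.69) × 0.32 × 0.72 = 0.021713
  placer: 0.327 × (1 − 0.19) × 0.80 × 0.15 = 0.031784
Odds(banded iron formation : placer) = 0.021713 / 0.031784 ≈ 0.683.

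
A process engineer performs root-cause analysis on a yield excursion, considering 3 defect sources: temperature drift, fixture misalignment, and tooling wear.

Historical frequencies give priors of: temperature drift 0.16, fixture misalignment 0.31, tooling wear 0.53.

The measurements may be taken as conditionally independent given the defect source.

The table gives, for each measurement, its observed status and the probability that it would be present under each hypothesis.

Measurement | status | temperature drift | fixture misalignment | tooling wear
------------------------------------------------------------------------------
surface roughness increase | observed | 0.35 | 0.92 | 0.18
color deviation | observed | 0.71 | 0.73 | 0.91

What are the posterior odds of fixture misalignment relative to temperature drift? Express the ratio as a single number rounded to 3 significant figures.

5.24

Posterior odds equal prior odds times the likelihood ratio; only the two competing hypotheses matter.
  fixture misalignment: 0.31 × 0.92 × 0.73 = 0.2082
  temperature drift: 0.16 × 0.35 × 0.71 = 0.03976
Posterior odds = 0.2082 / 0.03976 ≈ 5.24.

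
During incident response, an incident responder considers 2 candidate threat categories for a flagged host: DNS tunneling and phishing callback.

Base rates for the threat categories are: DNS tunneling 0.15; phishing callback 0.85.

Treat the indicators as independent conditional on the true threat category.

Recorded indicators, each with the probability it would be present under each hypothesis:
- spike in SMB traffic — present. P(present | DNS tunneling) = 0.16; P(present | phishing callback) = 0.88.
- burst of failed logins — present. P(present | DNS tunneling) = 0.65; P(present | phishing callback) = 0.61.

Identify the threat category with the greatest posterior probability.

For each hypothesis, the unnormalized posterior weight is prior × product of the indicator likelihoods:
  DNS tunneling: 0.15 × 0.16 × 0.65 = 0.0156
  phishing callback: 0.85 × 0.88 × 0.61 = 0.45628
Marginal likelihood of the evidence = 0.47188.
P(DNS tunneling | evidence) ≈ 0.0156 / 0.47188 ≈ 0.033
P(phishing callback | evidence) ≈ 0.45628 / 0.47188 ≈ 0.967
The largest is 0.967, so phishing callback is most probable.

phishing callback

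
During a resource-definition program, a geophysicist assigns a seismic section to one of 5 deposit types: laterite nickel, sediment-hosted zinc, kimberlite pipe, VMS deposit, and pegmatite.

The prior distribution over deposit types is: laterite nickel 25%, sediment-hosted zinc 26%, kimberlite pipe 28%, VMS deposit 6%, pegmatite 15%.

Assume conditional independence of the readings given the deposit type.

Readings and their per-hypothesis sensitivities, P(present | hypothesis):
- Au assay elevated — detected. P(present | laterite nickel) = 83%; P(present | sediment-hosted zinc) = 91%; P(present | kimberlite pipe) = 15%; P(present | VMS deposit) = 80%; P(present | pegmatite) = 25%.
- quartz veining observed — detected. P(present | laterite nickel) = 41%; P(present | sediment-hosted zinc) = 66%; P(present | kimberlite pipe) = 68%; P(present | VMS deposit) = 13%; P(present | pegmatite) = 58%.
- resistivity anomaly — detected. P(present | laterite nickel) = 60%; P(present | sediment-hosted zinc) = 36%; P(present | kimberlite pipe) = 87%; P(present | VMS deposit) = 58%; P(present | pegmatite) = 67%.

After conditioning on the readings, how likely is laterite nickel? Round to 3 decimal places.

0.340

Multiply each prior by the joint likelihood of the reading pattern:
  laterite nickel: 0.25 × 0.83 × 0.41 × 0.60 = 0.051045
  sediment-hosted zinc: 0.26 × 0.91 × 0.66 × 0.36 = 0.056216
  kimberlite pipe: 0.28 × 0.15 × 0.68 × 0.87 = 0.024847
  VMS deposit: 0.06 × 0.80 × 0.13 × 0.58 = 0.0036192
  pegmatite: 0.15 × 0.25 × 0.58 × 0.67 = 0.014573
Marginal likelihood of the evidence = 0.1503.
P(laterite nickel | evidence) = 0.051045 / 0.1503 ≈ 0.340.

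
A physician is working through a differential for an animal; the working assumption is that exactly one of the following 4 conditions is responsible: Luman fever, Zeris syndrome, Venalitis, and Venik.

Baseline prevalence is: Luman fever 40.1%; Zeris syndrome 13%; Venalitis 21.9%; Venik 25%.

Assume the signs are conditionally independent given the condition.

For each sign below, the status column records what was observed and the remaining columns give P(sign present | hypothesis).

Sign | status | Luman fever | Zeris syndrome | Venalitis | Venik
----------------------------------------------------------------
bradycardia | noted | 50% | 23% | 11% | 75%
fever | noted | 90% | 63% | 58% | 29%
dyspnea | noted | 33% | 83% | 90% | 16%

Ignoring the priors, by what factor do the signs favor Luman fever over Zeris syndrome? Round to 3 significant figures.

1.23

Joint likelihood of the sign pattern under each hypothesis:
  Luman fever: 0.50 × 0.90 × 0.33 = 0.1485
  Zeris syndrome: 0.23 × 0.63 × 0.83 = 0.12027
Bayes factor = 0.1485 / 0.12027 ≈ 1.23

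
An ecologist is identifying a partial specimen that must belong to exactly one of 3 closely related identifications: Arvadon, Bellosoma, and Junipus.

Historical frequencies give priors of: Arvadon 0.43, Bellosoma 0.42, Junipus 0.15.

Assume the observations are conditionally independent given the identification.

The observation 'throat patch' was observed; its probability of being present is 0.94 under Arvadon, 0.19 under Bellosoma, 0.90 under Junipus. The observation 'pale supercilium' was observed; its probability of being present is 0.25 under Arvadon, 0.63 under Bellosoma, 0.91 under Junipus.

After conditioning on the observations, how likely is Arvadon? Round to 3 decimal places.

0.369

For each hypothesis, the unnormalized posterior weight is prior × product of the observation likelihoods:
  Arvadon: 0.43 × 0.94 × 0.25 = 0.10105
  Bellosoma: 0.42 × 0.19 × 0.63 = 0.050274
  Junipus: 0.15 × 0.90 × 0.91 = 0.12285
Marginal likelihood of the evidence = 0.27417.
P(Arvadon | evidence) = 0.10105 / 0.27417 ≈ 0.369.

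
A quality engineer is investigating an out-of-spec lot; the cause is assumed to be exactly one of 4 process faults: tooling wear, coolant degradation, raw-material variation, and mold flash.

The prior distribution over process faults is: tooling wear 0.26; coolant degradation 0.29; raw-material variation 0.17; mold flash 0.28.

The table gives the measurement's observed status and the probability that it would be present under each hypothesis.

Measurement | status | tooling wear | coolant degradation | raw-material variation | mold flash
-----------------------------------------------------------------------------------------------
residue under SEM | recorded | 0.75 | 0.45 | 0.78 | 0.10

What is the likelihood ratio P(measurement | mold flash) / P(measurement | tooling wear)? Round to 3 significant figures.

The Bayes factor is the ratio of the two likelihoods.
  mold flash: 0.1
  tooling wear: 0.75
Bayes factor = 0.1 / 0.75 ≈ 0.133

0.133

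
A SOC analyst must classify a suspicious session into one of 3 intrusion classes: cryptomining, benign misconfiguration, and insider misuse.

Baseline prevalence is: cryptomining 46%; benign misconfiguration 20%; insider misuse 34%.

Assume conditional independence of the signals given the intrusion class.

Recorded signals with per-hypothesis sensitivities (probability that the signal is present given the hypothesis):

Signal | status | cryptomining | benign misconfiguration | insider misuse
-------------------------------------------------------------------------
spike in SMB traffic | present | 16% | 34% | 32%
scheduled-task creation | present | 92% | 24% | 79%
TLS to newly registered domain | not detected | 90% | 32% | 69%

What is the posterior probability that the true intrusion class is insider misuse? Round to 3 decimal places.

0.599

By Bayes' rule with conditional independence, the unnormalized weight for each hypothesis is prior × ∏ likelihoods (using 1 − P(present | H) for each absent signal):
  cryptomining: 0.46 × 0.16 × 0.92 × (1 − 0.90) = 0.0067712
  benign misconfiguration: 0.20 × 0.34 × 0.24 × (1 − 0.32) = 0.011098
  insider misuse: 0.34 × 0.32 × 0.79 × (1 − 0.69) = 0.026645
The unnormalized weights sum to 0.044514.
P(insider misuse | evidence) = 0.026645 / 0.044514 ≈ 0.599.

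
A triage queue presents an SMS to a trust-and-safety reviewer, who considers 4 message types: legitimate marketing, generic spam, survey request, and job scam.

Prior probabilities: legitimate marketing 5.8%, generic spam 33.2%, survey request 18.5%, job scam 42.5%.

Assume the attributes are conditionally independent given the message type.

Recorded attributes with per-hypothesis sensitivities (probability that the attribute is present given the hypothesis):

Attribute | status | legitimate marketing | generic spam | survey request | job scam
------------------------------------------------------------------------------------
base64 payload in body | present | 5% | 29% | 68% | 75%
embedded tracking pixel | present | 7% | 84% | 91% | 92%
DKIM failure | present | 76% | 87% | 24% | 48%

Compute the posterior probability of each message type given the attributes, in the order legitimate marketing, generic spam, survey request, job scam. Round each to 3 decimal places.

Multiply each prior by the joint likelihood of the attribute pattern:
  legitimate marketing: 0.058 × 0.05 × 0.07 × 0.76 = 0.00015428
  generic spam: 0.332 × 0.29 × 0.84 × 0.87 = 0.070361
  survey request: 0.185 × 0.68 × 0.91 × 0.24 = 0.027475
  job scam: 0.425 × 0.75 × 0.92 × 0.48 = 0.14076
Normalizing constant Z = 0.00015428 + 0.070361 + 0.027475 + 0.14076 = 0.23875.
P(legitimate marketing | evidence) = 0.00015428 / 0.23875 ≈ 0.001
P(generic spam | evidence) = 0.070361 / 0.23875 ≈ 0.295
P(survey request | evidence) = 0.027475 / 0.23875 ≈ 0.115
P(job scam | evidence) = 0.14076 / 0.23875 ≈ 0.590

0.001, 0.295, 0.115, 0.590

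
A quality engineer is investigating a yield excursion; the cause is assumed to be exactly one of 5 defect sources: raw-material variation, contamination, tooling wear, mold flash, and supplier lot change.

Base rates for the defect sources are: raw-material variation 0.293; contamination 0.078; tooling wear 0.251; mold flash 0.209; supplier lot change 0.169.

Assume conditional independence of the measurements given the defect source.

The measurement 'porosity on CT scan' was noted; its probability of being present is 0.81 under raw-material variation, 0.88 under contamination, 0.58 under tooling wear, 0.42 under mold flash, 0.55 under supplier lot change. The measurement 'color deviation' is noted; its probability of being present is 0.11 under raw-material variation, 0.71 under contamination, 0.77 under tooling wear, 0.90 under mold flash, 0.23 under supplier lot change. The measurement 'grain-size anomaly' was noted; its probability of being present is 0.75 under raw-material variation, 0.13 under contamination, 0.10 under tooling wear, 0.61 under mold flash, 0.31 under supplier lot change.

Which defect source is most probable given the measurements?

mold flash

For each hypothesis, the unnormalized posterior weight is prior × product of the measurement likelihoods:
  raw-material variation: 0.293 × 0.81 × 0.11 × 0.75 = 0.01958
  contamination: 0.078 × 0.88 × 0.71 × 0.13 = 0.0063355
  tooling wear: 0.251 × 0.58 × 0.77 × 0.10 = 0.01121
  mold flash: 0.209 × 0.42 × 0.90 × 0.61 = 0.048191
  supplier lot change: 0.169 × 0.55 × 0.23 × 0.31 = 0.0066273
Marginal likelihood of the evidence = 0.091943.
P(raw-material variation | evidence) ≈ 0.01958 / 0.091943 ≈ 0.213
P(contamination | evidence) ≈ 0.0063355 / 0.091943 ≈ 0.069
P(tooling wear | evidence) ≈ 0.01121 / 0.091943 ≈ 0.122
P(mold flash | evidence) ≈ 0.048191 / 0.091943 ≈ 0.524
P(supplier lot change | evidence) ≈ 0.0066273 / 0.091943 ≈ 0.072
The largest is 0.524, so mold flash is most probable.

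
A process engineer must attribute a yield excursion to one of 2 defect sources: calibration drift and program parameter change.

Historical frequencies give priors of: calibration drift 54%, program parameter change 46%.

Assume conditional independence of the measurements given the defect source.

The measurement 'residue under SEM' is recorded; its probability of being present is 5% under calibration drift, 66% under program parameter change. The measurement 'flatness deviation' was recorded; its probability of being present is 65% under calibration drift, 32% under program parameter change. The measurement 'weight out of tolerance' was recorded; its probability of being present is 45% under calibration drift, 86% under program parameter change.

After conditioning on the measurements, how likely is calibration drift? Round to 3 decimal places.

Multiply each prior by the joint likelihood of the measurement pattern:
  calibration drift: 0.54 × 0.05 × 0.65 × 0.45 = 0.0078975
  program parameter change: 0.46 × 0.66 × 0.32 × 0.86 = 0.083551
The unnormalized weights sum to 0.091448.
P(calibration drift | evidence) = 0.0078975 / 0.091448 ≈ 0.086.

0.086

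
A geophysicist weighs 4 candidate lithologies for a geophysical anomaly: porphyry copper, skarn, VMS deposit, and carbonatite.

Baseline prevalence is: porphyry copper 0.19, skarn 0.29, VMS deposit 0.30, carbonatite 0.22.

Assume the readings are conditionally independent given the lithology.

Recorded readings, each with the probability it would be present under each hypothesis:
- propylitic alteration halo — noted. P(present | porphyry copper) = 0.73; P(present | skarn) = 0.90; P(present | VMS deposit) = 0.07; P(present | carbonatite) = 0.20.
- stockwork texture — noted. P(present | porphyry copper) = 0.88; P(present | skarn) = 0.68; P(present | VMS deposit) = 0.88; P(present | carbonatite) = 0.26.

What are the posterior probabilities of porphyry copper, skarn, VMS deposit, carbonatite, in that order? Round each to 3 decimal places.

By Bayes' rule with conditional independence, the unnormalized weight for each hypothesis is prior × ∏ likelihoods:
  porphyry copper: 0.19 × 0.73 × 0.88 = 0.12206
  skarn: 0.29 × 0.90 × 0.68 = 0.17748
  VMS deposit: 0.30 × 0.07 × 0.88 = 0.01848
  carbonatite: 0.22 × 0.20 × 0.26 = 0.01144
Normalizing constant Z = 0.12206 + 0.17748 + 0.01848 + 0.01144 = 0.32946.
P(porphyry copper | evidence) = 0.12206 / 0.32946 ≈ 0.370
P(skarn | evidence) = 0.17748 / 0.32946 ≈ 0.539
P(VMS deposit | evidence) = 0.01848 / 0.32946 ≈ 0.056
P(carbonatite | evidence) = 0.01144 / 0.32946 ≈ 0.035

0.370, 0.539, 0.056, 0.035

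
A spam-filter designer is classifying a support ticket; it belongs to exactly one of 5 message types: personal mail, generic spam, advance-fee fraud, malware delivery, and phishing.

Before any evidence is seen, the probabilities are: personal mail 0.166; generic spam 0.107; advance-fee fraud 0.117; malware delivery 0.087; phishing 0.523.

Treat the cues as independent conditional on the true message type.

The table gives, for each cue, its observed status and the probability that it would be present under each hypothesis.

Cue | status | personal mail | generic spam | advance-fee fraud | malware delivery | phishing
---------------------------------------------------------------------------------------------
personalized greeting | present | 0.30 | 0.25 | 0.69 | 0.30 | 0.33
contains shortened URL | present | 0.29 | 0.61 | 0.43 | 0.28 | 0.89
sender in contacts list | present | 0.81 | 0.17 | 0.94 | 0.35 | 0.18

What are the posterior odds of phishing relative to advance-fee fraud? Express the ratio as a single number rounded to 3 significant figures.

0.847

The normalizing constant cancels in an odds ratio, so compute prior × likelihood for the two hypotheses only:
  phishing: 0.523 × 0.33 × 0.89 × 0.18 = 0.027649
  advance-fee fraud: 0.117 × 0.69 × 0.43 × 0.94 = 0.032631
Odds(phishing : advance-fee fraud) = 0.027649 / 0.032631 ≈ 0.847.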